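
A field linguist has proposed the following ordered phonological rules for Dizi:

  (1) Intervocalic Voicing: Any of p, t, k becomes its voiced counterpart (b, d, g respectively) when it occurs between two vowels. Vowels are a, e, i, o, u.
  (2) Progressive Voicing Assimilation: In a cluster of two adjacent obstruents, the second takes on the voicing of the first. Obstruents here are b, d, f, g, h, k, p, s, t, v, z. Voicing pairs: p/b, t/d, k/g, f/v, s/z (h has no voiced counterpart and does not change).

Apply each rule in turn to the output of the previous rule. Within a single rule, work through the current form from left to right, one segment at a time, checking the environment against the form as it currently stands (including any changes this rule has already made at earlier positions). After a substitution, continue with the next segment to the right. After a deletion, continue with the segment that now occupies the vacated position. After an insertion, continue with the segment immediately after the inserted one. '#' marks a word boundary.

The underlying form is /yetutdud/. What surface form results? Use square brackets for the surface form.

[yeduttud]

(1) Intervocalic Voicing: [yetutdud] → [yedutdud]
(2) Progressive Voicing Assimilation: [yedutdud] → [yeduttud]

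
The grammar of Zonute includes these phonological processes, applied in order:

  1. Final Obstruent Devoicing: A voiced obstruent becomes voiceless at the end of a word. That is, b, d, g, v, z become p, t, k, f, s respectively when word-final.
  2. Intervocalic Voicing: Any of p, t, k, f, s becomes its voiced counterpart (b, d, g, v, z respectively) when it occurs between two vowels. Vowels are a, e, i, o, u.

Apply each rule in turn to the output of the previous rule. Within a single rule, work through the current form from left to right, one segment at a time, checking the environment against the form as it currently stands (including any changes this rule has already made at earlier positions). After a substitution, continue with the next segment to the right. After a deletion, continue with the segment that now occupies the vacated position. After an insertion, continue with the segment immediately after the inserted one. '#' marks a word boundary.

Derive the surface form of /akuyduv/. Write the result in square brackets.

[aguyduf]

1 Final Obstruent Devoicing: [akuyduv] → [akuyduf]
2 Intervocalic Voicing: [akuyduf] → [aguyduf]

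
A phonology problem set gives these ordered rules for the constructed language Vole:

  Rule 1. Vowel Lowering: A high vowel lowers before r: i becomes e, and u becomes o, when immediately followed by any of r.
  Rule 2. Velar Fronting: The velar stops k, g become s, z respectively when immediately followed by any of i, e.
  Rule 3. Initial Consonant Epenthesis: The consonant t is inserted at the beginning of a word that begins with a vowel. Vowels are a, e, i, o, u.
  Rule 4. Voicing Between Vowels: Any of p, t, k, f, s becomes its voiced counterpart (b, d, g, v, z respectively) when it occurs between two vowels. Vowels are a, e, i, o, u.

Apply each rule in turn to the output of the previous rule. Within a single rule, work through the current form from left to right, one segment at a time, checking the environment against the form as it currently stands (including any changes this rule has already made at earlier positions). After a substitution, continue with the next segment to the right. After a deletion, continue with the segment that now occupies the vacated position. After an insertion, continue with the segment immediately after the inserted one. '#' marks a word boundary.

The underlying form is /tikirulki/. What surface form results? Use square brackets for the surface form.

Rule 1 Vowel Lowering: [tikirulki] → [tikerulki]
Rule 2 Velar Fronting: [tikerulki] → [tiserulsi]
Rule 3 Initial Consonant Epenthesis: no change — [tiserulsi]
Rule 4 Voicing Between Vowels: [tiserulsi] → [tizerulsi]

[tizerulsi]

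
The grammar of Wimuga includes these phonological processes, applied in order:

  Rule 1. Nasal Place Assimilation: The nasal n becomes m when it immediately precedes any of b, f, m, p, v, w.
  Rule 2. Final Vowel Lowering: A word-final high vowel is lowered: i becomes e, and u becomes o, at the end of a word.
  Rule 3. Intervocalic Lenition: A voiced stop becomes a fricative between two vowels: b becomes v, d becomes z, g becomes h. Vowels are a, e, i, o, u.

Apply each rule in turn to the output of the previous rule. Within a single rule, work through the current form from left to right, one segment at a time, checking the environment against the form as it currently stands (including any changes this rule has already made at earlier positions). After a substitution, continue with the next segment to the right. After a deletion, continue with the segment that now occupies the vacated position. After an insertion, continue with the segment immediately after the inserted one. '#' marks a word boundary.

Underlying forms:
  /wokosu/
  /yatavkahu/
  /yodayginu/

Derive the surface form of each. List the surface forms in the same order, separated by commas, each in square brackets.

/wokosu/:
  Rule 1 Nasal Place Assimilation: no change — [wokosu]
  Rule 2 Final Vowel Lowering: [wokosu] → [wokoso]
  Rule 3 Intervocalic Lenition: no change — [wokoso]
/yatavkahu/:
  Rule 1 Nasal Place Assimilation: no change — [yatavkahu]
  Rule 2 Final Vowel Lowering: [yatavkahu] → [yatavkaho]
  Rule 3 Intervocalic Lenition: no change — [yatavkaho]
/yodayginu/:
  Rule 1 Nasal Place Assimilation: no change — [yodayginu]
  Rule 2 Final Vowel Lowering: [yodayginu] → [yodaygino]
  Rule 3 Intervocalic Lenition: [yodaygino] → [yozaygino]

[wokoso], [yatavkaho], [yozaygino]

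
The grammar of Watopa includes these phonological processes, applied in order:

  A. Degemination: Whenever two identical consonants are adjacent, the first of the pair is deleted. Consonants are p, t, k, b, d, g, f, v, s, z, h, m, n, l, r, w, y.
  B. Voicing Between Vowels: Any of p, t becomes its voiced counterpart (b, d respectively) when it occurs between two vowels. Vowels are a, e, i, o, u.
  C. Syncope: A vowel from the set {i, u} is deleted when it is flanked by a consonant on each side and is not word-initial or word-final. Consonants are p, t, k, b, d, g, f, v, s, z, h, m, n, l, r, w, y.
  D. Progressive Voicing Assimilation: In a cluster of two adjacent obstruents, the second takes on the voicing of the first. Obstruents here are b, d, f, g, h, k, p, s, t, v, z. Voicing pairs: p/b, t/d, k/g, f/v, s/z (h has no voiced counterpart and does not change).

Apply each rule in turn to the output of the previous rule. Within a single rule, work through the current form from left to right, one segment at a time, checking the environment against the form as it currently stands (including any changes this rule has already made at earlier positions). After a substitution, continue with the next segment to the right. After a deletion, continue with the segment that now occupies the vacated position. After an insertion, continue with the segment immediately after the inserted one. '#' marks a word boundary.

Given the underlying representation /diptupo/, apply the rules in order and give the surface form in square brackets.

[dbdbo]

A Degemination: no change — [diptupo]
B Voicing Between Vowels: [diptupo] → [diptubo]
C Syncope: [diptubo] → [dptbo]
D Progressive Voicing Assimilation: [dptbo] → [dbdbo]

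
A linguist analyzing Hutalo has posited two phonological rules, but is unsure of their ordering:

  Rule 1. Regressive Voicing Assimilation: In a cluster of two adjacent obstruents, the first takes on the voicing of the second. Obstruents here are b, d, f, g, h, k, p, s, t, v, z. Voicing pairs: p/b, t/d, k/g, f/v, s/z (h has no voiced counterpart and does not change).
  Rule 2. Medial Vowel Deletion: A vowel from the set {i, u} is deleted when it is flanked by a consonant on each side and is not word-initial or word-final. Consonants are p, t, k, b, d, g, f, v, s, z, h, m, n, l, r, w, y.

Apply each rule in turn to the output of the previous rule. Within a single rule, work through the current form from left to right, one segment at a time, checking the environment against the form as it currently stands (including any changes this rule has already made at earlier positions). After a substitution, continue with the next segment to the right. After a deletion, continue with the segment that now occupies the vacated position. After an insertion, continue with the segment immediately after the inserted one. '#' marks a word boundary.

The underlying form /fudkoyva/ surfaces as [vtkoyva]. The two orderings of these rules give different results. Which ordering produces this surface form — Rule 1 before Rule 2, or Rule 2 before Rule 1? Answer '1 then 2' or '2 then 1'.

Order 1 then 2:
  1 Regressive Voicing Assimilation: [fudkoyva] → [futkoyva]
  2 Medial Vowel Deletion: [futkoyva] → [ftkoyva]
  result: [ftkoyva]
Order 2 then 1:
  2 Medial Vowel Deletion: [fudkoyva] → [fdkoyva]
  1 Regressive Voicing Assimilation: [fdkoyva] → [vtkoyva]
  result: [vtkoyva]

2 then 1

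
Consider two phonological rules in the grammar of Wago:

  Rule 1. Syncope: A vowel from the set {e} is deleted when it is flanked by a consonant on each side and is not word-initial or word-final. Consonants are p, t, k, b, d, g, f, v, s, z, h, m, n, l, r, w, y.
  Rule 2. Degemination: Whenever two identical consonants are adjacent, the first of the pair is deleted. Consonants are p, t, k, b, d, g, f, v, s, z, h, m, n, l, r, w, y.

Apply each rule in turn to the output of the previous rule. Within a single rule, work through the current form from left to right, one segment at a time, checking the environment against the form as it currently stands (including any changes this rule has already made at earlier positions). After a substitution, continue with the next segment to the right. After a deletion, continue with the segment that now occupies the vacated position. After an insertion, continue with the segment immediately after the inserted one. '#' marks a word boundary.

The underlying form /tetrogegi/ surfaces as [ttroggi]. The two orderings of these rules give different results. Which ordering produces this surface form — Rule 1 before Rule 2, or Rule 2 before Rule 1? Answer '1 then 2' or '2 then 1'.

2 then 1

Order 1 then 2:
  1 Syncope: [tetrogegi] → [ttroggi]
  2 Degemination: [ttroggi] → [trogi]
  result: [trogi]
Order 2 then 1:
  2 Degemination: no change — [tetrogegi]
  1 Syncope: [tetrogegi] → [ttroggi]
  result: [ttroggi]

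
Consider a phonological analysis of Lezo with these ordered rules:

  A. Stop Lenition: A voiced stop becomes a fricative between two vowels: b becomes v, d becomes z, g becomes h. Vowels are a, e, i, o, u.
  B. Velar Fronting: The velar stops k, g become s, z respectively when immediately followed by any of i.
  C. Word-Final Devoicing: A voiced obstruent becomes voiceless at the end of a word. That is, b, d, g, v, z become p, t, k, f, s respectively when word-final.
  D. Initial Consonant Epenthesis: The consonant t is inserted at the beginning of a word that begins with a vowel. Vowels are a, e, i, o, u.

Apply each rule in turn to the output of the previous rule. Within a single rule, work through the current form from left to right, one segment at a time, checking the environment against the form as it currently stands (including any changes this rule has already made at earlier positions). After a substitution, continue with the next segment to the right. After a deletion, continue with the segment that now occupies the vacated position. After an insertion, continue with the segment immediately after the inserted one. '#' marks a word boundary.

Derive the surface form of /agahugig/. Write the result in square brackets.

A Stop Lenition: [agahugig] → [ahahuhig]
B Velar Fronting: no change — [ahahuhig]
C Word-Final Devoicing: [ahahuhig] → [ahahuhik]
D Initial Consonant Epenthesis: [ahahuhik] → [tahahuhik]

[tahahuhik]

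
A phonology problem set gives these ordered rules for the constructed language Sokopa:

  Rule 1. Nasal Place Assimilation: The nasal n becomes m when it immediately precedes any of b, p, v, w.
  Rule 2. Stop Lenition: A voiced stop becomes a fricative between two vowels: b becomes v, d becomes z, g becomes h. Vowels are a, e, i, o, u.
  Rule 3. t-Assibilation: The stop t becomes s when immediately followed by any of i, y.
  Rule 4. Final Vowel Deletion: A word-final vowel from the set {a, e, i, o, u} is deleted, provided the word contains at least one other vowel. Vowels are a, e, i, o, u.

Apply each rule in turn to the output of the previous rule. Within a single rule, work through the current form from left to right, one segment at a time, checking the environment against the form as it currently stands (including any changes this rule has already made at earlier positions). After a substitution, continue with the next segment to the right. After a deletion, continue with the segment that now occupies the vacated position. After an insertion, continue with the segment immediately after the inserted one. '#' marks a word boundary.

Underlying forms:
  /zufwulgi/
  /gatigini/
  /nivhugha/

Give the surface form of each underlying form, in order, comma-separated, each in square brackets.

[zufwulg], [gasihin], [nivhugh]

/zufwulgi/:
  Rule 1 Nasal Place Assimilation: no change — [zufwulgi]
  Rule 2 Stop Lenition: no change — [zufwulgi]
  Rule 3 t-Assibilation: no change — [zufwulgi]
  Rule 4 Final Vowel Deletion: [zufwulgi] → [zufwulg]
/gatigini/:
  Rule 1 Nasal Place Assimilation: no change — [gatigini]
  Rule 2 Stop Lenition: [gatigini] → [gatihini]
  Rule 3 t-Assibilation: [gatihini] → [gasihini]
  Rule 4 Final Vowel Deletion: [gasihini] → [gasihin]
/nivhugha/:
  Rule 1 Nasal Place Assimilation: no change — [nivhugha]
  Rule 2 Stop Lenition: no change — [nivhugha]
  Rule 3 t-Assibilation: no change — [nivhugha]
  Rule 4 Final Vowel Deletion: [nivhugha] → [nivhugh]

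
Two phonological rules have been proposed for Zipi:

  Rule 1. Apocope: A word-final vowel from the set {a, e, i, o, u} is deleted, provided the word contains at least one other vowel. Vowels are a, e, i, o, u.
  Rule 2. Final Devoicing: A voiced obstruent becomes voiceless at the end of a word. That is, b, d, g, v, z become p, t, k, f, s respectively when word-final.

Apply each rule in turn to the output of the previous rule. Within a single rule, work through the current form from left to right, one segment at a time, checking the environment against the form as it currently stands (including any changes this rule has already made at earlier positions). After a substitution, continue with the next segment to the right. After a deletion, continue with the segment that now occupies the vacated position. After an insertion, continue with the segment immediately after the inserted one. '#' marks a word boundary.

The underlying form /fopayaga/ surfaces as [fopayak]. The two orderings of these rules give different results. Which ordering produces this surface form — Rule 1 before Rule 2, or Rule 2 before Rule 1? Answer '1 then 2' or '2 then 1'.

Order 1 then 2:
  1 Apocope: [fopayaga] → [fopayag]
  2 Final Devoicing: [fopayag] → [fopayak]
  result: [fopayak]
Order 2 then 1:
  2 Final Devoicing: no change — [fopayaga]
  1 Apocope: [fopayaga] → [fopayag]
  result: [fopayag]

1 then 2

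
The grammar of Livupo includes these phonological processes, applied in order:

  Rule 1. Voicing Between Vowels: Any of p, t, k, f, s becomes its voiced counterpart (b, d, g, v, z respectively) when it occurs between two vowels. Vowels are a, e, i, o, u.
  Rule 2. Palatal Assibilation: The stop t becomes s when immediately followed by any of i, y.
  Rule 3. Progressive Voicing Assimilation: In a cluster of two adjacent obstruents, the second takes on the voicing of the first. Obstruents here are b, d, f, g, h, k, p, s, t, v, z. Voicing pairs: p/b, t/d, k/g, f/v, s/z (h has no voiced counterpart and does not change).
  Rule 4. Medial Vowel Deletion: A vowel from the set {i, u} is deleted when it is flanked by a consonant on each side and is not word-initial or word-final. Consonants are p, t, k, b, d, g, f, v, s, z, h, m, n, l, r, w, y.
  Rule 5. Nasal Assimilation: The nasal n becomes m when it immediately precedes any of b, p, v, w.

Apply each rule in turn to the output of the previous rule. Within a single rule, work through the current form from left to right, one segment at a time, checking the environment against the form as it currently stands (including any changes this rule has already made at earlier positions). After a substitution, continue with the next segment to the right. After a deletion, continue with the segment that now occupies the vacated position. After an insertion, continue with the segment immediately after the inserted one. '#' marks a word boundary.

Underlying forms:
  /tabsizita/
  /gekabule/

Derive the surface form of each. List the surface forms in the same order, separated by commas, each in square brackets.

[tabzzda], [gegable]

/tabsizita/:
  Rule 1 Voicing Between Vowels: [tabsizita] → [tabsizida]
  Rule 2 Palatal Assibilation: no change — [tabsizida]
  Rule 3 Progressive Voicing Assimilation: [tabsizida] → [tabzizida]
  Rule 4 Medial Vowel Deletion: [tabzizida] → [tabzzda]
  Rule 5 Nasal Assimilation: no change — [tabzzda]
/gekabule/:
  Rule 1 Voicing Between Vowels: [gekabule] → [gegabule]
  Rule 2 Palatal Assibilation: no change — [gegabule]
  Rule 3 Progressive Voicing Assimilation: no change — [gegabule]
  Rule 4 Medial Vowel Deletion: [gegabule] → [gegable]
  Rule 5 Nasal Assimilation: no change — [gegable]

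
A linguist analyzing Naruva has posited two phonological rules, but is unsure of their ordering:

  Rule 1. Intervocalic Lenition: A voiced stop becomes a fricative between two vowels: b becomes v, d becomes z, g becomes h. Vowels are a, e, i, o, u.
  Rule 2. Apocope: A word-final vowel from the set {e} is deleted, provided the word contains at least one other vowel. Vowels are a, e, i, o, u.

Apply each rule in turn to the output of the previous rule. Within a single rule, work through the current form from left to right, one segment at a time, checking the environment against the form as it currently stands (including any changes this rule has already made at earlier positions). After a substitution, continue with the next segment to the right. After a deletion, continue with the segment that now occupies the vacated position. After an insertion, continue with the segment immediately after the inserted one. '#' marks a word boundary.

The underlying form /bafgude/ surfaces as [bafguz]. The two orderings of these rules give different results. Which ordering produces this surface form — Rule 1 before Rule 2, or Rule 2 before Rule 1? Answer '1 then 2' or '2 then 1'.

Order 1 then 2:
  1 Intervocalic Lenition: [bafgude] → [bafguze]
  2 Apocope: [bafguze] → [bafguz]
  result: [bafguz]
Order 2 then 1:
  2 Apocope: [bafgude] → [bafgud]
  1 Intervocalic Lenition: no change — [bafgud]
  result: [bafgud]

1 then 2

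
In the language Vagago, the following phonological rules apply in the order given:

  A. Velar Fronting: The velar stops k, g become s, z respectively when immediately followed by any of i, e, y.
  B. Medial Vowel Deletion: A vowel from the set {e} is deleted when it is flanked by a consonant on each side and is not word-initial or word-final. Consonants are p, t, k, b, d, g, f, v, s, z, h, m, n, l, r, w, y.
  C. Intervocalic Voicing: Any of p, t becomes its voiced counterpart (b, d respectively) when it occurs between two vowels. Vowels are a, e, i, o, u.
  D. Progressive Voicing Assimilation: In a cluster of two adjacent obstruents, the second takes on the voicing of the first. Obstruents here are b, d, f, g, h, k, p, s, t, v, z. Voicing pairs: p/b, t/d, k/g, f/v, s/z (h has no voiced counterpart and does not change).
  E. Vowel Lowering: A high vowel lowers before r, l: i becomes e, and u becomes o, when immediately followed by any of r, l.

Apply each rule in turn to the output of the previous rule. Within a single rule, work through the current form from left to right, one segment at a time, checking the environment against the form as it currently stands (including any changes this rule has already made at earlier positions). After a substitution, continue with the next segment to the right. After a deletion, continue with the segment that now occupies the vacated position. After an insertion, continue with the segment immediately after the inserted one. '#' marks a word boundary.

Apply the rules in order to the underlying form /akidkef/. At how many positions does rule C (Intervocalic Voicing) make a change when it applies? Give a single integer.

0

A Velar Fronting: [akidkef] → [asidsef]
B Medial Vowel Deletion: [asidsef] → [asidsf]
C Intervocalic Voicing: no change — [asidsf]
D Progressive Voicing Assimilation: [asidsf] → [asidzv]
E Vowel Lowering: no change — [asidzv]
Rule C changed 0 position(s).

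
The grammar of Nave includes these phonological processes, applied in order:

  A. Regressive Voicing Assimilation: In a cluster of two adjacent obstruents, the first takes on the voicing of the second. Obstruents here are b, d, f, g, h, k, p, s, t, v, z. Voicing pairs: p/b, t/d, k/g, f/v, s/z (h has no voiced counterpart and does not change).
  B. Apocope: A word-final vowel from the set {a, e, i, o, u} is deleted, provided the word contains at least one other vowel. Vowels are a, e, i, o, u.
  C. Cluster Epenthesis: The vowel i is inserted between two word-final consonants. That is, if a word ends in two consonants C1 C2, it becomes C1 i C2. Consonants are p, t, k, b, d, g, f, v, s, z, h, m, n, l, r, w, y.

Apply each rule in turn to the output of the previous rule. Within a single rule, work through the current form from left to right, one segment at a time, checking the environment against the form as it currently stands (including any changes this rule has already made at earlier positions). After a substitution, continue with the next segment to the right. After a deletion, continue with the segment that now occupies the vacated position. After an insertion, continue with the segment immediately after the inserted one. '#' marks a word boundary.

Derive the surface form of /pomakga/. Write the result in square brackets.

[pomagig]

A Regressive Voicing Assimilation: [pomakga] → [pomagga]
B Apocope: [pomagga] → [pomagg]
C Cluster Epenthesis: [pomagg] → [pomagig]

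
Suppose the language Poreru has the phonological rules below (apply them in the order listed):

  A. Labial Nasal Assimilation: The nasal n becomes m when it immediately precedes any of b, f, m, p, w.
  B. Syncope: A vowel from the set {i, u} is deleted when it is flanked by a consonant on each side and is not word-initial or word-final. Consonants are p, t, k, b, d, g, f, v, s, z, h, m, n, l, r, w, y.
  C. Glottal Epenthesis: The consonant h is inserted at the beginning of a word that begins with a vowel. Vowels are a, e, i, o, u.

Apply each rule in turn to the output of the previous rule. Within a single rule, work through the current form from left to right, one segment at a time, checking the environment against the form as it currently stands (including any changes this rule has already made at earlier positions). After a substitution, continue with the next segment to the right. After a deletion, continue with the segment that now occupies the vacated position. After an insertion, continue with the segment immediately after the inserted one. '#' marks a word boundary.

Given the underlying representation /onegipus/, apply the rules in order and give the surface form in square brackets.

A Labial Nasal Assimilation: no change — [onegipus]
B Syncope: [onegipus] → [onegps]
C Glottal Epenthesis: [onegps] → [honegps]

[honegps]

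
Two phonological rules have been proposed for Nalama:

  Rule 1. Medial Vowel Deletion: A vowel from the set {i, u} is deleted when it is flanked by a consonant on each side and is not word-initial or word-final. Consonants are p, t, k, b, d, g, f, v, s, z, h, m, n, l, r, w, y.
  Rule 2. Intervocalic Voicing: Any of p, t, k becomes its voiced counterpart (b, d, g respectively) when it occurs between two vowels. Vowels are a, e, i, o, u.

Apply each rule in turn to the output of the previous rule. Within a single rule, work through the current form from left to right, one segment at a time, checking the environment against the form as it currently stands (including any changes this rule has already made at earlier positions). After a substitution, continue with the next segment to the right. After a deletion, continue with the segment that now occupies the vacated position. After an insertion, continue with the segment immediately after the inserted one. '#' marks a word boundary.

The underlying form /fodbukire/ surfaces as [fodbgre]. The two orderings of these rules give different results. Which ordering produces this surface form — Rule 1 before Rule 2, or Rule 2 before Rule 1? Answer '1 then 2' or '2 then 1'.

2 then 1

Order 1 then 2:
  1 Medial Vowel Deletion: [fodbukire] → [fodbkre]
  2 Intervocalic Voicing: no change — [fodbkre]
  result: [fodbkre]
Order 2 then 1:
  2 Intervocalic Voicing: [fodbukire] → [fodbugire]
  1 Medial Vowel Deletion: [fodbugire] → [fodbgre]
  result: [fodbgre]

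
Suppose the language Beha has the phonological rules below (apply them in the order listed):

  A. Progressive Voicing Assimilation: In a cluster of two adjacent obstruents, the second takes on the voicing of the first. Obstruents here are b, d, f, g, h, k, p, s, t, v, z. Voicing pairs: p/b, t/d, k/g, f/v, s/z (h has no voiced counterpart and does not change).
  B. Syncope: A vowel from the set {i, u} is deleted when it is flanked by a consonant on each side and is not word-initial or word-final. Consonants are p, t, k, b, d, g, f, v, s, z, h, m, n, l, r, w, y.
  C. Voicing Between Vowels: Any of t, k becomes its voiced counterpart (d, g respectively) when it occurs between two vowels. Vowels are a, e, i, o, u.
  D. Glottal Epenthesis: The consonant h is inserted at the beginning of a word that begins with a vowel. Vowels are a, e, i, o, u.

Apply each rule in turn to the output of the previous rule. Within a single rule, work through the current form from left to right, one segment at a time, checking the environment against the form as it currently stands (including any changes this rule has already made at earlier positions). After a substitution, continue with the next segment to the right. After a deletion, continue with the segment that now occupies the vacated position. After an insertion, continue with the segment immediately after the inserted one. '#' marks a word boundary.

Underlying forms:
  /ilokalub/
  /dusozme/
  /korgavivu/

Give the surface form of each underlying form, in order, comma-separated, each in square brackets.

/ilokalub/:
  A Progressive Voicing Assimilation: no change — [ilokalub]
  B Syncope: [ilokalub] → [ilokalb]
  C Voicing Between Vowels: [ilokalb] → [ilogalb]
  D Glottal Epenthesis: [ilogalb] → [hilogalb]
/dusozme/:
  A Progressive Voicing Assimilation: no change — [dusozme]
  B Syncope: [dusozme] → [dsozme]
  C Voicing Between Vowels: no change — [dsozme]
  D Glottal Epenthesis: no change — [dsozme]
/korgavivu/:
  A Progressive Voicing Assimilation: no change — [korgavivu]
  B Syncope: [korgavivu] → [korgavvu]
  C Voicing Between Vowels: no change — [korgavvu]
  D Glottal Epenthesis: no change — [korgavvu]

[hilogalb], [dsozme], [korgavvu]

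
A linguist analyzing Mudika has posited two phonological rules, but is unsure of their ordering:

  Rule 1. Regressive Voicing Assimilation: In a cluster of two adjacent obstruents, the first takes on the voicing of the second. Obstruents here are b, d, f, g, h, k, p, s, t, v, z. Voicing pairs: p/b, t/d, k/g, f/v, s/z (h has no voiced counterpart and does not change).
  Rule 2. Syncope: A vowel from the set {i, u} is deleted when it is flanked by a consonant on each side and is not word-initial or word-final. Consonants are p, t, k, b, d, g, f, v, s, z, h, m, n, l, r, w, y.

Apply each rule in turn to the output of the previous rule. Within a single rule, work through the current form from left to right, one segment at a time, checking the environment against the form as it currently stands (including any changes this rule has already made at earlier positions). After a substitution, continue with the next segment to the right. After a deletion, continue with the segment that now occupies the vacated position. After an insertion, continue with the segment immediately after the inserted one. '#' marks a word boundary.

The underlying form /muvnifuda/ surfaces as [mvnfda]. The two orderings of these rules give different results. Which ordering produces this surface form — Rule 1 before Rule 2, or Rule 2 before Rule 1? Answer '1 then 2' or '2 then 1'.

1 then 2

Order 1 then 2:
  1 Regressive Voicing Assimilation: no change — [muvnifuda]
  2 Syncope: [muvnifuda] → [mvnfda]
  result: [mvnfda]
Order 2 then 1:
  2 Syncope: [muvnifuda] → [mvnfda]
  1 Regressive Voicing Assimilation: [mvnfda] → [mvnvda]
  result: [mvnvda]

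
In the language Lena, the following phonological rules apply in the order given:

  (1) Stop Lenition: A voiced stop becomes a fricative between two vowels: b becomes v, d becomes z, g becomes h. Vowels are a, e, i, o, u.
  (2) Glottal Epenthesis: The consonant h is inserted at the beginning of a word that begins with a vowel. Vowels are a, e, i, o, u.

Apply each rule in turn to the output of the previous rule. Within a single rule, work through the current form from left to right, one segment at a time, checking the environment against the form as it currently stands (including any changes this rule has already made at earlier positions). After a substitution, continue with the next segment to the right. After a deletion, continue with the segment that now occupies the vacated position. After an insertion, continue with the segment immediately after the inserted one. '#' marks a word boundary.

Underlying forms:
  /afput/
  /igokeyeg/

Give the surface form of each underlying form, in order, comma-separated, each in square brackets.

/afput/:
  (1) Stop Lenition: no change — [afput]
  (2) Glottal Epenthesis: [afput] → [hafput]
/igokeyeg/:
  (1) Stop Lenition: [igokeyeg] → [ihokeyeg]
  (2) Glottal Epenthesis: [ihokeyeg] → [hihokeyeg]

[hafput], [hihokeyeg]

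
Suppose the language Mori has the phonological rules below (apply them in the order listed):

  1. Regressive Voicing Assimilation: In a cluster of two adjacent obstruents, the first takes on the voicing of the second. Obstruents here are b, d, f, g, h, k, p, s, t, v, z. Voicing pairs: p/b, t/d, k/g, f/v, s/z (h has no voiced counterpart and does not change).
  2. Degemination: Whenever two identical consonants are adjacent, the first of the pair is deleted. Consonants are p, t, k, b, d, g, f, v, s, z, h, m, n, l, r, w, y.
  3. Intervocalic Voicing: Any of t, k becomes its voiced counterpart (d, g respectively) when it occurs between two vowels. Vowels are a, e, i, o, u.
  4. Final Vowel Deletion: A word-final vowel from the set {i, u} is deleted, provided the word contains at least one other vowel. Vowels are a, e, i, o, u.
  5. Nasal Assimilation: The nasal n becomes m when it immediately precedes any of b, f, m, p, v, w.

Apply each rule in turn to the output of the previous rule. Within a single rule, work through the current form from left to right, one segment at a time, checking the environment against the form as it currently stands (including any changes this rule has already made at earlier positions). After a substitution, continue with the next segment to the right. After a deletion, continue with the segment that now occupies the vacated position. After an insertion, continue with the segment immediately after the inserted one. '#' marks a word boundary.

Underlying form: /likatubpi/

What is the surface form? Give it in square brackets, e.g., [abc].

[ligadup]

1 Regressive Voicing Assimilation: [likatubpi] → [likatuppi]
2 Degemination: [likatuppi] → [likatupi]
3 Intervocalic Voicing: [likatupi] → [ligadupi]
4 Final Vowel Deletion: [ligadupi] → [ligadup]
5 Nasal Assimilation: no change — [ligadup]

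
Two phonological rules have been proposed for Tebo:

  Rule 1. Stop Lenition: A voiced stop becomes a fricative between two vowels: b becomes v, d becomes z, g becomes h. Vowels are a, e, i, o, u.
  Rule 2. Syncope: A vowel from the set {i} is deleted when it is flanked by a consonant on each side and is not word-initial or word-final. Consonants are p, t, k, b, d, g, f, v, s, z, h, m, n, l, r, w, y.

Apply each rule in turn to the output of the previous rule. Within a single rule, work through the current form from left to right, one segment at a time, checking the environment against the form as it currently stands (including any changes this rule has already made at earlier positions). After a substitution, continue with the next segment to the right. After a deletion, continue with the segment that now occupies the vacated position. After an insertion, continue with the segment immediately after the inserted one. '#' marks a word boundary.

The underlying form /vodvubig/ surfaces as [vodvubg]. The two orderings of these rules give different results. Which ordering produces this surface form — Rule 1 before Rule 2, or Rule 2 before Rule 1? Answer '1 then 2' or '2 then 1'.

2 then 1

Order 1 then 2:
  1 Stop Lenition: [vodvubig] → [vodvuvig]
  2 Syncope: [vodvuvig] → [vodvuvg]
  result: [vodvuvg]
Order 2 then 1:
  2 Syncope: [vodvubig] → [vodvubg]
  1 Stop Lenition: no change — [vodvubg]
  result: [vodvubg]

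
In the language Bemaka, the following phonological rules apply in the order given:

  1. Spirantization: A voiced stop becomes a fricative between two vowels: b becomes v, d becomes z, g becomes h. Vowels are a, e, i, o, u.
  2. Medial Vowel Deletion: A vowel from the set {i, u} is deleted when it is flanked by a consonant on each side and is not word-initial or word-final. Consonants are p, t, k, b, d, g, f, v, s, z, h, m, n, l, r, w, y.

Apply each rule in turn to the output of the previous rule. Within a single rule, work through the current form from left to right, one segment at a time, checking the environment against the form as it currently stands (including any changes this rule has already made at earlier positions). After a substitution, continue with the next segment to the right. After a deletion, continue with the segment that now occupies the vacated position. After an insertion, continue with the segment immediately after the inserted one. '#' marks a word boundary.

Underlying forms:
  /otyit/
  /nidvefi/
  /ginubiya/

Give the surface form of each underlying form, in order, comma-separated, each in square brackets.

/otyit/:
  1 Spirantization: no change — [otyit]
  2 Medial Vowel Deletion: [otyit] → [otyt]
/nidvefi/:
  1 Spirantization: no change — [nidvefi]
  2 Medial Vowel Deletion: [nidvefi] → [ndvefi]
/ginubiya/:
  1 Spirantization: [ginubiya] → [ginuviya]
  2 Medial Vowel Deletion: [ginuviya] → [gnvya]

[otyt], [ndvefi], [gnvya]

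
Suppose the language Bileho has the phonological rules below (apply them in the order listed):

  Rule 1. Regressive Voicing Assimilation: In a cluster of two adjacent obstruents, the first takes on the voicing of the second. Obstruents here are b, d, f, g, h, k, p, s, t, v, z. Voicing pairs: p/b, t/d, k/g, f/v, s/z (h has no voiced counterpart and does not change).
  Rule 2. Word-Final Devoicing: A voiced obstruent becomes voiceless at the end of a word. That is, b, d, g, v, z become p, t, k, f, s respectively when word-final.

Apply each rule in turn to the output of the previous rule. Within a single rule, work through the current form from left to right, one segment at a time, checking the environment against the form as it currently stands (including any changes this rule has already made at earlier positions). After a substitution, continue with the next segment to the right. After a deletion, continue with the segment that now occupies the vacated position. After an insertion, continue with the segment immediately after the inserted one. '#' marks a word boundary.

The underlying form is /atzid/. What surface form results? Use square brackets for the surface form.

Rule 1 Regressive Voicing Assimilation: [atzid] → [adzid]
Rule 2 Word-Final Devoicing: [adzid] → [adzit]

[adzit]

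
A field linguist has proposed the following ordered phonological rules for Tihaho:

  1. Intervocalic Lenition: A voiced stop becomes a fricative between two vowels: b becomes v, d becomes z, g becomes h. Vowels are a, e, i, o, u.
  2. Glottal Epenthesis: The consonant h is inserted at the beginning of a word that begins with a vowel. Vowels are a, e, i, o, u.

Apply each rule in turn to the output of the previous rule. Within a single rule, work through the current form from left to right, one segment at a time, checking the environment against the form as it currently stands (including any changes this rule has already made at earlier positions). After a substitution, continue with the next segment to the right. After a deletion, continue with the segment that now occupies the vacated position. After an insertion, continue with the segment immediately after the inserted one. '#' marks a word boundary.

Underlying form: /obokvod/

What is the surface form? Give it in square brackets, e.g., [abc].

1 Intervocalic Lenition: [obokvod] → [ovokvod]
2 Glottal Epenthesis: [ovokvod] → [hovokvod]

[hovokvod]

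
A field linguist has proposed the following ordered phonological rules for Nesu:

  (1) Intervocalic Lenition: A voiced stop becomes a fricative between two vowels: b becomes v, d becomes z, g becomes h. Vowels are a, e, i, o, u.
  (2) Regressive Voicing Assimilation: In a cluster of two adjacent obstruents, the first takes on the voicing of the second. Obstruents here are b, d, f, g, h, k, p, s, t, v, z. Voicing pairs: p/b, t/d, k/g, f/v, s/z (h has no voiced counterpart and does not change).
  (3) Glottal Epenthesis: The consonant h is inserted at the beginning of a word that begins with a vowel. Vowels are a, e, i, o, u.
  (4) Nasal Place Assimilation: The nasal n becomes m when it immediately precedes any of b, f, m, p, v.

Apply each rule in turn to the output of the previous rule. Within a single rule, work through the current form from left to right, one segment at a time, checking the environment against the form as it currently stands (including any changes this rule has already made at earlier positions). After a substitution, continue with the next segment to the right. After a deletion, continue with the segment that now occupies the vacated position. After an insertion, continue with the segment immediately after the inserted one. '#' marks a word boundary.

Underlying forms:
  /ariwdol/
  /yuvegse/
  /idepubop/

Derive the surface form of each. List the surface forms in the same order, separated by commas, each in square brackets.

/ariwdol/:
  (1) Intervocalic Lenition: no change — [ariwdol]
  (2) Regressive Voicing Assimilation: no change — [ariwdol]
  (3) Glottal Epenthesis: [ariwdol] → [hariwdol]
  (4) Nasal Place Assimilation: no change — [hariwdol]
/yuvegse/:
  (1) Intervocalic Lenition: no change — [yuvegse]
  (2) Regressive Voicing Assimilation: [yuvegse] → [yuvekse]
  (3) Glottal Epenthesis: no change — [yuvekse]
  (4) Nasal Place Assimilation: no change — [yuvekse]
/idepubop/:
  (1) Intervocalic Lenition: [idepubop] → [izepuvop]
  (2) Regressive Voicing Assimilation: no change — [izepuvop]
  (3) Glottal Epenthesis: [izepuvop] → [hizepuvop]
  (4) Nasal Place Assimilation: no change — [hizepuvop]

[hariwdol], [yuvekse], [hizepuvop]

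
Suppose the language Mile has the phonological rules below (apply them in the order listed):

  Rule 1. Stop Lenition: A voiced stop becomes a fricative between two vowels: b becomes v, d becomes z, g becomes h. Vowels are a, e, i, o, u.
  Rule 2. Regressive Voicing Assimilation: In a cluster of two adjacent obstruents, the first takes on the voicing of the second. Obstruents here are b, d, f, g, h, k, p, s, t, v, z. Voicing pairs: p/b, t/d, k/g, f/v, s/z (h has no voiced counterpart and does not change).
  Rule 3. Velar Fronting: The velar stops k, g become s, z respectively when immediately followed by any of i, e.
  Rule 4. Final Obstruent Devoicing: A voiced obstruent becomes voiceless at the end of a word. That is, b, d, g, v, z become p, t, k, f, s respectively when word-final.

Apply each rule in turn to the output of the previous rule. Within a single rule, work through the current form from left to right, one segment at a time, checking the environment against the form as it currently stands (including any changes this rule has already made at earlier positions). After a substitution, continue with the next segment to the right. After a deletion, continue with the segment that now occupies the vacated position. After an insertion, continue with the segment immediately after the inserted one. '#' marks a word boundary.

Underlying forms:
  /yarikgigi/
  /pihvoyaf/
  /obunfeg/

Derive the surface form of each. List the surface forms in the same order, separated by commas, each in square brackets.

[yarigzihi], [pihvoyaf], [ovunfek]

/yarikgigi/:
  Rule 1 Stop Lenition: [yarikgigi] → [yarikgihi]
  Rule 2 Regressive Voicing Assimilation: [yarikgihi] → [yariggihi]
  Rule 3 Velar Fronting: [yariggihi] → [yarigzihi]
  Rule 4 Final Obstruent Devoicing: no change — [yarigzihi]
/pihvoyaf/:
  Rule 1 Stop Lenition: no change — [pihvoyaf]
  Rule 2 Regressive Voicing Assimilation: no change — [pihvoyaf]
  Rule 3 Velar Fronting: no change — [pihvoyaf]
  Rule 4 Final Obstruent Devoicing: no change — [pihvoyaf]
/obunfeg/:
  Rule 1 Stop Lenition: [obunfeg] → [ovunfeg]
  Rule 2 Regressive Voicing Assimilation: no change — [ovunfeg]
  Rule 3 Velar Fronting: no change — [ovunfeg]
  Rule 4 Final Obstruent Devoicing: [ovunfeg] → [ovunfek]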